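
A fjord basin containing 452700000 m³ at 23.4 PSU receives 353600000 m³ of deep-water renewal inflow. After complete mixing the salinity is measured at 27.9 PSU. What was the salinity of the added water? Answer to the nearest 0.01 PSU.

33.66 PSU

Salt balance: 452,700,000×23.4 + 353,600,000×S = 806,300,000×27.9
10,593,180,000 + 353,600,000·S = 22,495,770,000
S = (22,495,770,000 − 10,593,180,000) / 353,600,000 = 33.6612 PSU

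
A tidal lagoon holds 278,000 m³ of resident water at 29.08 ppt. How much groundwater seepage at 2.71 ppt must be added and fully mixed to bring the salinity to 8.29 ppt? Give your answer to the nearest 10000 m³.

Salt balance: 278,000×29.08 + V×2.71 = (278,000+V)×8.29
8,084,240 + 2.71V = 2,304,620 + 8.29V
5,779,620 = 5.58V
V = 1,035,774.19 m³

1040000 m³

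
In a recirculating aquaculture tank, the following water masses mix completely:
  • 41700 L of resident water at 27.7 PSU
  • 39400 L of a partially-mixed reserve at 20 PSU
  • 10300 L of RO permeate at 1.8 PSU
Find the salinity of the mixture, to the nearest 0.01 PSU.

21.46 PSU

Weighted by volume,
salt = 41,700×27.7 + 39,400×20 + 10,300×1.8 = 1,155,090 + 788,000 + 18,540 = 1,961,630
volume = 41,700 + 39,400 + 10,300 = 91,400 L
S = 1,961,630 / 91,400 = 21.462 PSU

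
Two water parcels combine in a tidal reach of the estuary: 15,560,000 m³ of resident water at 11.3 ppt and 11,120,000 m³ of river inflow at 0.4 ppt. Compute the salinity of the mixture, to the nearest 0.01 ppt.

6.76 ppt

Weighted by volume,
salt = 15,560,000×11.3 + 11,120,000×0.4 = 175,828,000 + 4,448,000 = 180,276,000
volume = 15,560,000 + 11,120,000 = 26,680,000 m³
S = 180,276,000 / 26,680,000 = 6.757 ppt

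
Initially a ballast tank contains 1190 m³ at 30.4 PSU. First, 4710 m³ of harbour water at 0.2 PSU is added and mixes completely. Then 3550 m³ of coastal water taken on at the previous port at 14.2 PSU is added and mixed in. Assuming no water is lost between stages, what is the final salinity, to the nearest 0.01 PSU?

9.26 PSU

Total salt / total volume:
Initial salt = 1,190×30.4 = 36,176
After stage 1: salt = 36,176 + 4,710×0.2 = 37,118; volume = 5,900 m³; S = 6.291 PSU
After stage 2: salt = 37,118 + 3,550×14.2 = 87,528; volume = 9,450 m³
S = 87,528 / 9,450 = 9.2622 PSU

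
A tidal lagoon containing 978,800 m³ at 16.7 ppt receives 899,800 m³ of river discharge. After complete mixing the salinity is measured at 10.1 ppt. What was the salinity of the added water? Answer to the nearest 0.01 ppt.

Salt balance: 978,800×16.7 + 899,800×S = 1,878,600×10.1
16,345,960 + 899,800·S = 18,973,860
S = (18,973,860 − 16,345,960) / 899,800 = 2.9205 ppt

2.92 ppt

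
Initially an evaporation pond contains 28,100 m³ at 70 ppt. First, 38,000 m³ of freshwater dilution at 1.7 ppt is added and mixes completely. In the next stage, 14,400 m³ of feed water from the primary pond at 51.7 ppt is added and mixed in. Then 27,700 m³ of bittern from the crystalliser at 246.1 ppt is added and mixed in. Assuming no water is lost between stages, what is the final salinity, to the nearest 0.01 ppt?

88.66 ppt

Salt balance:
Initial salt = 28,100×70 = 1,967,000
After stage 1: salt = 1,967,000 + 38,000×1.7 = 2,031,600; volume = 66,100 m³; S = 30.735 ppt
After stage 2: salt = 2,031,600 + 14,400×51.7 = 2,776,080; volume = 80,500 m³; S = 34.485 ppt
After stage 3: salt = 2,776,080 + 27,700×246.1 = 9,593,050; volume = 108,200 m³
S = 9,593,050 / 108,200 = 88.6604 ppt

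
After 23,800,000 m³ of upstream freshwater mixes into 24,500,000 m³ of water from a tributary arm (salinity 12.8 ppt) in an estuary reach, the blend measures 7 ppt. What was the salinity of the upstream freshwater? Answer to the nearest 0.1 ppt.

Salt balance: 24,500,000×12.8 + 23,800,000×S = 48,300,000×7
313,600,000 + 23,800,000·S = 338,100,000
S = (338,100,000 − 313,600,000) / 23,800,000 = 1.0294 ppt

1.0 ppt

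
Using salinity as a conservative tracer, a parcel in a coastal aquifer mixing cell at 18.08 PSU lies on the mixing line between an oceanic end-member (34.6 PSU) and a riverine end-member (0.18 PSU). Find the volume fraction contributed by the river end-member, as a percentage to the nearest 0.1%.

48.0%

Let f be the freshwater fraction. Salt balance per unit volume:
f×0.18 + (1−f)×34.6 = 18.08
f = (34.6 − 18.08) / (34.6 − 0.18) = 16.52/34.42 = 0.48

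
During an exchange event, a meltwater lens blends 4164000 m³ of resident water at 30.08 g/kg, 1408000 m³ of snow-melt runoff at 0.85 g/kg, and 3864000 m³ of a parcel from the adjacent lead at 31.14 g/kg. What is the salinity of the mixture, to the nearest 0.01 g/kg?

26.15 g/kg

Conserving salt mass:
salt = 4,164,000×30.08 + 1,408,000×0.85 + 3,864,000×31.14 = 125,253,120 + 1,196,800 + 120,324,960 = 246,774,880
volume = 4,164,000 + 1,408,000 + 3,864,000 = 9,436,000 m³
S = 246,774,880 / 9,436,000 = 26.1525 g/kg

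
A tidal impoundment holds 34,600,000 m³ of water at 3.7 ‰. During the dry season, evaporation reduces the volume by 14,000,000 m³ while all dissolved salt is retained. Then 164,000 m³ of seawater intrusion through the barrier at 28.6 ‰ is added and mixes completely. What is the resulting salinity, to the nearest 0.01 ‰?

After evaporation: salt = 34,600,000×3.7 = 128,020,000; volume = 34,600,000 − 14,000,000 = 20,600,000 m³
After mixing: salt = 128,020,000 + 164,000×28.6 = 132,710,400; volume = 20,600,000 + 164,000 = 20,764,000 m³
S = 132,710,400 / 20,764,000 = 6.3914 ‰

6.39 ‰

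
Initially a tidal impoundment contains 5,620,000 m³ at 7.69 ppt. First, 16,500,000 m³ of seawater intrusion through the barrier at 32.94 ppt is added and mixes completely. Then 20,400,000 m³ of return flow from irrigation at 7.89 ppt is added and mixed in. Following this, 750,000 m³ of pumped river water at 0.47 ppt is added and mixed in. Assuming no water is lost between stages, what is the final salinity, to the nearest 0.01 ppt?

17.29 ppt

Mass of salt is conserved:
Initial salt = 5,620,000×7.69 = 43,217,800
After stage 1: salt = 43,217,800 + 16,500,000×32.94 = 586,727,800; volume = 22,120,000 m³; S = 26.525 ppt
After stage 2: salt = 586,727,800 + 20,400,000×7.89 = 747,683,800; volume = 42,520,000 m³; S = 17.584 ppt
After stage 3: salt = 747,683,800 + 750,000×0.47 = 748,036,300; volume = 43,270,000 m³
S = 748,036,300 / 43,270,000 = 17.2876 ppt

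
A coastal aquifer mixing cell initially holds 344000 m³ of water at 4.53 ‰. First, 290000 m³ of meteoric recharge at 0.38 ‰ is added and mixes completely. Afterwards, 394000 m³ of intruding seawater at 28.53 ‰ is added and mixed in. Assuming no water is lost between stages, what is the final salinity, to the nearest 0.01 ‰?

Total salt / total volume:
Initial salt = 344,000×4.53 = 1,558,320
After stage 1: salt = 1,558,320 + 290,000×0.38 = 1,668,520; volume = 634,000 m³; S = 2.632 ‰
After stage 2: salt = 1,668,520 + 394,000×28.53 = 12,909,340; volume = 1,028,000 m³
S = 12,909,340 / 1,028,000 = 12.5577 ‰

12.56 ‰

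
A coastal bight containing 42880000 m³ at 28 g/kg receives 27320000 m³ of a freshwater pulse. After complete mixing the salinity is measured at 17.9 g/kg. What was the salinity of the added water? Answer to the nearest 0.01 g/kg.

Salt balance: 42,880,000×28 + 27,320,000×S = 70,200,000×17.9
1,200,640,000 + 27,320,000·S = 1,256,580,000
S = (1,256,580,000 − 1,200,640,000) / 27,320,000 = 2.0476 g/kg

2.05 g/kg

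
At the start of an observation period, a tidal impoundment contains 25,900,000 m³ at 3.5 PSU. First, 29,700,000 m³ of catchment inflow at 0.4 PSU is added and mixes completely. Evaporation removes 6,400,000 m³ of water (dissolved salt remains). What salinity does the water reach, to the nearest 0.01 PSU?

After mixing: salt = 25,900,000×3.5 + 29,700,000×0.4 = 102,530,000; volume = 55,600,000 m³
After evaporation: salt unchanged = 102,530,000; volume = 55,600,000 − 6,400,000 = 49,200,000 m³
S = 102,530,000 / 49,200,000 = 2.0839 PSU

2.08 PSU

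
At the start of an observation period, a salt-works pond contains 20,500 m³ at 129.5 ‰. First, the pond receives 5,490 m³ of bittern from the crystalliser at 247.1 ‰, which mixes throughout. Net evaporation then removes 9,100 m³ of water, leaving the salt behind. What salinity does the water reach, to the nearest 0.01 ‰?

237.50 ‰

After mixing: salt = 20,500×129.5 + 5,490×247.1 = 4,011,329; volume = 25,990 m³
After evaporation: salt unchanged = 4,011,329; volume = 25,990 − 9,100 = 16,890 m³
S = 4,011,329 / 16,890 = 237.4973 ‰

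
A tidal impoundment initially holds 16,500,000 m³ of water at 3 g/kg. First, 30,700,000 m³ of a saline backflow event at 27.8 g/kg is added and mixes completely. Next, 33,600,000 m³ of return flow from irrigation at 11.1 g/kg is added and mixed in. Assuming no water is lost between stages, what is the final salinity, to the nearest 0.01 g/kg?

15.79 g/kg

Conserving salt mass:
Initial salt = 16,500,000×3 = 49,500,000
After stage 1: salt = 49,500,000 + 30,700,000×27.8 = 902,960,000; volume = 47,200,000 m³; S = 19.131 g/kg
After stage 2: salt = 902,960,000 + 33,600,000×11.1 = 1,275,920,000; volume = 80,800,000 m³
S = 1,275,920,000 / 80,800,000 = 15.7911 g/kg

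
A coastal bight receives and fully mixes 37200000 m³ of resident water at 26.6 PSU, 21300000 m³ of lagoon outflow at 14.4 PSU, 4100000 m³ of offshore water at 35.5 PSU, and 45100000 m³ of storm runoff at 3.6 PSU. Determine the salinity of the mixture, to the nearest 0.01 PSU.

Weighted by volume,
salt = 37,200,000×26.6 + 21,300,000×14.4 + 4,100,000×35.5 + 45,100,000×3.6 = 989,520,000 + 306,720,000 + 145,550,000 + 162,360,000 = 1,604,150,000
volume = 37,200,000 + 21,300,000 + 4,100,000 + 45,100,000 = 107,700,000 m³
S = 1,604,150,000 / 107,700,000 = 14.8946 PSU

14.89 PSU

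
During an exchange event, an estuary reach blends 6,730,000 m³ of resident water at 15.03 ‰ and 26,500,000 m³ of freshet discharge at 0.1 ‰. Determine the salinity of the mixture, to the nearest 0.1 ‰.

3.1 ‰

Salt balance:
salt = 6,730,000×15.03 + 26,500,000×0.1 = 101,151,900 + 2,650,000 = 103,801,900
volume = 6,730,000 + 26,500,000 = 33,230,000 m³
S = 103,801,900 / 33,230,000 = 3.124 ‰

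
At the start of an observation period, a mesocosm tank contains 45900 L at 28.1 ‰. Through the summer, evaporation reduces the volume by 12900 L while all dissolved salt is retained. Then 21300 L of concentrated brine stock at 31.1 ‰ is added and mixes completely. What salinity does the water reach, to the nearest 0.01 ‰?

35.95 ‰

After evaporation: salt = 45,900×28.1 = 1,289,790; volume = 45,900 − 12,900 = 33,000 L
After mixing: salt = 1,289,790 + 21,300×31.1 = 1,952,220; volume = 33,000 + 21,300 = 54,300 L
S = 1,952,220 / 54,300 = 35.9525 ‰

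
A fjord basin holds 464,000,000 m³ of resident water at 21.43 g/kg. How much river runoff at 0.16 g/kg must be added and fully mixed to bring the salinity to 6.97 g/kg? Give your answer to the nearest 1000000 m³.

985000000 m³

Salt balance: 464,000,000×21.43 + V×0.16 = (464,000,000+V)×6.97
9,943,520,000 + 0.16V = 3,234,080,000 + 6.97V
6,709,440,000 = 6.81V
V = 985,233,480.18 m³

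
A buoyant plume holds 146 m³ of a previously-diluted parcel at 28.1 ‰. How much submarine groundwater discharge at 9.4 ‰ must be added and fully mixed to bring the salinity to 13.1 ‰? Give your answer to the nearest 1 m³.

592 m³

Salt balance: 146×28.1 + V×9.4 = (146+V)×13.1
4,102.6 + 9.4V = 1,912.6 + 13.1V
2,190 = 3.7V
V = 591.89 m³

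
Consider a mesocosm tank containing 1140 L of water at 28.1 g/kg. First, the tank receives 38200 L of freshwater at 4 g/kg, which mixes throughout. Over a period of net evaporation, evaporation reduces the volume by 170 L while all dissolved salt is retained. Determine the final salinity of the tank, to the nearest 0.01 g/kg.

4.72 g/kg

After mixing: salt = 1,140×28.1 + 38,200×4 = 184,834; volume = 39,340 L
After evaporation: salt unchanged = 184,834; volume = 39,340 − 170 = 39,170 L
S = 184,834 / 39,170 = 4.7188 g/kg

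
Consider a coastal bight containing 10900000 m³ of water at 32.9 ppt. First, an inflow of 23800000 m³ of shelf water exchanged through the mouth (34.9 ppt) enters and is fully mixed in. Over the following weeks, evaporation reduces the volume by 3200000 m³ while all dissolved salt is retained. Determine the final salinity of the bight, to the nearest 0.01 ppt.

37.75 ppt

After mixing: salt = 10,900,000×32.9 + 23,800,000×34.9 = 1,189,230,000; volume = 34,700,000 m³
After evaporation: salt unchanged = 1,189,230,000; volume = 34,700,000 − 3,200,000 = 31,500,000 m³
S = 1,189,230,000 / 31,500,000 = 37.7533 ppt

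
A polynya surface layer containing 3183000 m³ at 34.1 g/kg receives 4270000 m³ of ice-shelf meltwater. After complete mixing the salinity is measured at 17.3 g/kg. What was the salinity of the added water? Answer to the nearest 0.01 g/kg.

Salt balance: 3,183,000×34.1 + 4,270,000×S = 7,453,000×17.3
108,540,300 + 4,270,000·S = 128,936,900
S = (128,936,900 − 108,540,300) / 4,270,000 = 4.7767 g/kg

4.78 g/kg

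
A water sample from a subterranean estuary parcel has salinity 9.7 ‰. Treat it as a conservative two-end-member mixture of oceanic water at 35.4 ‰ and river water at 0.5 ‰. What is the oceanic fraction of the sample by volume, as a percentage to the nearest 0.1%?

26.4%

Let g be the oceanic fraction. Salt balance per unit volume:
g×35.4 + (1−g)×0.5 = 9.7
g = (9.7 − 0.5) / (35.4 − 0.5) = 9.2/34.9 = 0.2636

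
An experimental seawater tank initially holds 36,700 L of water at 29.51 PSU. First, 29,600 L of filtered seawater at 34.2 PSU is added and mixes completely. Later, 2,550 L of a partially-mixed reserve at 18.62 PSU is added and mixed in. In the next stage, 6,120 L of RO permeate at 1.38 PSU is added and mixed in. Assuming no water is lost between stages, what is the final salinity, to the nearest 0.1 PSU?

28.7 PSU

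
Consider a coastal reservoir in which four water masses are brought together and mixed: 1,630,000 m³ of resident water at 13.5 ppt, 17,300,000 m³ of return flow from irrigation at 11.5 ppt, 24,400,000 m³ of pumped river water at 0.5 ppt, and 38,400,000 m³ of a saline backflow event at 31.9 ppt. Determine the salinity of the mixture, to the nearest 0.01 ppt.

Weighted by volume,
salt = 1,630,000×13.5 + 17,300,000×11.5 + 24,400,000×0.5 + 38,400,000×31.9 = 22,005,000 + 198,950,000 + 12,200,000 + 1,224,960,000 = 1,458,115,000
volume = 1,630,000 + 17,300,000 + 24,400,000 + 38,400,000 = 81,730,000 m³
S = 1,458,115,000 / 81,730,000 = 17.8406 ppt

17.84 ppt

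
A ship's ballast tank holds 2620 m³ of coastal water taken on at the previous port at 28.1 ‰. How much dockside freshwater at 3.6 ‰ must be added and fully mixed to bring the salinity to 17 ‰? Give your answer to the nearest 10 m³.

Salt balance: 2,620×28.1 + V×3.6 = (2,620+V)×17
73,622 + 3.6V = 44,540 + 17V
29,082 = 13.4V
V = 2,170.3 m³

2170 m³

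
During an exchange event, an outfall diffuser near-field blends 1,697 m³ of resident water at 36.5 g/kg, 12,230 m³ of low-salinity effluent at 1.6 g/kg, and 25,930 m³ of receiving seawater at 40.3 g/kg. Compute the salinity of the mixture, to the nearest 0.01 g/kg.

28.26 g/kg

Total salt / total volume:
salt = 1,697×36.5 + 12,230×1.6 + 25,930×40.3 = 61,940.5 + 19,568 + 1,044,979 = 1,126,487.5
volume = 1,697 + 12,230 + 25,930 = 39,857 m³
S = 1,126,487.5 / 39,857 = 28.2632 g/kg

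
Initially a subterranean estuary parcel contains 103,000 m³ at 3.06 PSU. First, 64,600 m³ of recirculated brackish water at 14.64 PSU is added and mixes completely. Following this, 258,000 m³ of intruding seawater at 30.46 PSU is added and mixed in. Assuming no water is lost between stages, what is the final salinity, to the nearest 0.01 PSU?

21.43 PSU

Weighted by volume,
Initial salt = 103,000×3.06 = 315,180
After stage 1: salt = 315,180 + 64,600×14.64 = 1,260,924; volume = 167,600 m³; S = 7.523 PSU
After stage 2: salt = 1,260,924 + 258,000×30.46 = 9,119,604; volume = 425,600 m³
S = 9,119,604 / 425,600 = 21.4276 PSU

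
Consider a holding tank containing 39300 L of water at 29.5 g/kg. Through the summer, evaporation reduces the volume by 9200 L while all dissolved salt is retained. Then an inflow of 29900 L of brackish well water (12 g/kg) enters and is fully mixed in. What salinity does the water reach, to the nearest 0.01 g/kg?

After evaporation: salt = 39,300×29.5 = 1,159,350; volume = 39,300 − 9,200 = 30,100 L
After mixing: salt = 1,159,350 + 29,900×12 = 1,518,150; volume = 30,100 + 29,900 = 60,000 L
S = 1,518,150 / 60,000 = 25.3025 g/kg

25.30 g/kg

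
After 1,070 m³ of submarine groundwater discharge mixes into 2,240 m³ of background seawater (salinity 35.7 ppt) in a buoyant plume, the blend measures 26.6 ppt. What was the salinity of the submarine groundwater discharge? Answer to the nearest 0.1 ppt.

Salt balance: 2,240×35.7 + 1,070×S = 3,310×26.6
79,968 + 1,070·S = 88,046
S = (88,046 − 79,968) / 1,070 = 7.5495 ppt

7.5 ppt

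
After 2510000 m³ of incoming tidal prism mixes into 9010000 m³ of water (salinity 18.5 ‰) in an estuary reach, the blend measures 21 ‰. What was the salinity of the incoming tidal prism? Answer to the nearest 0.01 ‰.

Salt balance: 9,010,000×18.5 + 2,510,000×S = 11,520,000×21
166,685,000 + 2,510,000·S = 241,920,000
S = (241,920,000 − 166,685,000) / 2,510,000 = 29.9741 ‰

29.97 ‰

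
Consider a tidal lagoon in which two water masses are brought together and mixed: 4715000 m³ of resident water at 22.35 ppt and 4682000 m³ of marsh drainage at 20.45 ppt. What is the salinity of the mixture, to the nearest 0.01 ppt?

21.40 ppt

Mass of salt is conserved:
salt = 4,715,000×22.35 + 4,682,000×20.45 = 105,380,250 + 95,746,900 = 201,127,150
volume = 4,715,000 + 4,682,000 = 9,397,000 m³
S = 201,127,150 / 9,397,000 = 21.4033 ppt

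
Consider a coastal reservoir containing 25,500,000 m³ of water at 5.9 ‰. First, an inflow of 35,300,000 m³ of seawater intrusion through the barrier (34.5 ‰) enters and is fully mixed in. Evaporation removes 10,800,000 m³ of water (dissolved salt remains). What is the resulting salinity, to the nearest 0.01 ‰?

27.37 ‰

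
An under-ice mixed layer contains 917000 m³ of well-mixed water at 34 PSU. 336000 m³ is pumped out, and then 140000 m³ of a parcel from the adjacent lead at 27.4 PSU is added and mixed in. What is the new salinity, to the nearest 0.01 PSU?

32.72 PSU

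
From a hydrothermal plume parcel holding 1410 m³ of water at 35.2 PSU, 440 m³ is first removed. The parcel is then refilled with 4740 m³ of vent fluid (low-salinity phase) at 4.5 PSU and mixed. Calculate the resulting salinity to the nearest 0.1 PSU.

Remaining after removal: 970 m³ at 35.2 PSU (salt = 34,144)
After addition: salt = 34,144 + 4,740×4.5 = 55,474; volume = 5,710 m³
S = 55,474 / 5,710 = 9.7152 PSU

9.7 PSU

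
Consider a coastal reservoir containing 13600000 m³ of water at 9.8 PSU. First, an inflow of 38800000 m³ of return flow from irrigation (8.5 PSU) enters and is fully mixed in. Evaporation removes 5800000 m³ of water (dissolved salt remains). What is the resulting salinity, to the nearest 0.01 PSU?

After mixing: salt = 13,600,000×9.8 + 38,800,000×8.5 = 463,080,000; volume = 52,400,000 m³
After evaporation: salt unchanged = 463,080,000; volume = 52,400,000 − 5,800,000 = 46,600,000 m³
S = 463,080,000 / 46,600,000 = 9.9373 PSU

9.94 PSU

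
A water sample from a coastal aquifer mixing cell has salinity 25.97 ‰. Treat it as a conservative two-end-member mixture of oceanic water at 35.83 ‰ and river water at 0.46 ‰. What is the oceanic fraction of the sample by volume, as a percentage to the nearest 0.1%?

Let g be the oceanic fraction. Salt balance per unit volume:
g×35.83 + (1−g)×0.46 = 25.97
g = (25.97 − 0.46) / (35.83 − 0.46) = 25.51/35.37 = 0.7212

72.1%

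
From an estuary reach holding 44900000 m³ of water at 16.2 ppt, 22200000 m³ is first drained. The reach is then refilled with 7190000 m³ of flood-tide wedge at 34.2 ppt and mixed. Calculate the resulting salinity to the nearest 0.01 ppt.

20.53 ppt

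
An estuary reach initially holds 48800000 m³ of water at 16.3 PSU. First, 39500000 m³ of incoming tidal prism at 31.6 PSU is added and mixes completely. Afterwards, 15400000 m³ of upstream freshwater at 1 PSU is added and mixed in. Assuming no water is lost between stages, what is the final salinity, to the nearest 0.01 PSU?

19.86 PSU

Conserving salt mass:
Initial salt = 48,800,000×16.3 = 795,440,000
After stage 1: salt = 795,440,000 + 39,500,000×31.6 = 2,043,640,000; volume = 88,300,000 m³; S = 23.144 PSU
After stage 2: salt = 2,043,640,000 + 15,400,000×1 = 2,059,040,000; volume = 103,700,000 m³
S = 2,059,040,000 / 103,700,000 = 19.8557 PSU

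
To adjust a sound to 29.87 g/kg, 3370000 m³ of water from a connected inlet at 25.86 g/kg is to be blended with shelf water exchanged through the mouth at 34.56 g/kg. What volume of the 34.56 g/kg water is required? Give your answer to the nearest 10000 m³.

2880000 m³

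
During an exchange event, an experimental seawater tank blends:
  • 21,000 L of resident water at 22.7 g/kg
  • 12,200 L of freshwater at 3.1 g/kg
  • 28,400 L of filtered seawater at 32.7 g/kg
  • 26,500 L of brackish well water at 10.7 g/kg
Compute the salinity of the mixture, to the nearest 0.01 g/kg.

Mass of salt is conserved:
salt = 21,000×22.7 + 12,200×3.1 + 28,400×32.7 + 26,500×10.7 = 476,700 + 37,820 + 928,680 + 283,550 = 1,726,750
volume = 21,000 + 12,200 + 28,400 + 26,500 = 88,100 L
S = 1,726,750 / 88,100 = 19.5999 g/kg

19.60 g/kg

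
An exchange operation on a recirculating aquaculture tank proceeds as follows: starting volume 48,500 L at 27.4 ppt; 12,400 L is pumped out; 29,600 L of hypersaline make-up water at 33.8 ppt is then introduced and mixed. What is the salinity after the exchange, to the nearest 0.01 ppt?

30.28 ppt

Remaining after removal: 36,100 L at 27.4 ppt (salt = 989,140)
After addition: salt = 989,140 + 29,600×33.8 = 1,989,620; volume = 65,700 L
S = 1,989,620 / 65,700 = 30.2834 ppt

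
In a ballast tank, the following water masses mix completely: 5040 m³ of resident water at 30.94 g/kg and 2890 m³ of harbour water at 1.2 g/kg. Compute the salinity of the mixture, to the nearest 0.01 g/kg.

Total salt / total volume:
salt = 5,040×30.94 + 2,890×1.2 = 155,937.6 + 3,468 = 159,405.6
volume = 5,040 + 2,890 = 7,930 m³
S = 159,405.6 / 7,930 = 20.1016 g/kg

20.10 g/kg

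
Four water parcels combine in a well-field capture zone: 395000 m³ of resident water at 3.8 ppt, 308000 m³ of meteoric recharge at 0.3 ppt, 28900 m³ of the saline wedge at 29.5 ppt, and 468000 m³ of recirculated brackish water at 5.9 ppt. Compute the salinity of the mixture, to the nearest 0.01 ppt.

4.34 ppt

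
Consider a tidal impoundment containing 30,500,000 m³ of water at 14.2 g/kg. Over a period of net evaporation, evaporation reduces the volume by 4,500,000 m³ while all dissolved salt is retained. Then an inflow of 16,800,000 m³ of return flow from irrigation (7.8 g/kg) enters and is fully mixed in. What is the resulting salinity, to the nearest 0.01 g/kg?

13.18 g/kg

After evaporation: salt = 30,500,000×14.2 = 433,100,000; volume = 30,500,000 − 4,500,000 = 26,000,000 m³
After mixing: salt = 433,100,000 + 16,800,000×7.8 = 564,140,000; volume = 26,000,000 + 16,800,000 = 42,800,000 m³
S = 564,140,000 / 42,800,000 = 13.1808 g/kg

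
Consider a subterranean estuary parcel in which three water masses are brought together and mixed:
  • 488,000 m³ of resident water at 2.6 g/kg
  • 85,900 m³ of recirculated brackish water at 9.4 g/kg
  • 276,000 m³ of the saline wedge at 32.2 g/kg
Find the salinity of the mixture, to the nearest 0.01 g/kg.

12.90 g/kg

Mass of salt is conserved:
salt = 488,000×2.6 + 85,900×9.4 + 276,000×32.2 = 1,268,800 + 807,460 + 8,887,200 = 10,963,460
volume = 488,000 + 85,900 + 276,000 = 849,900 m³
S = 10,963,460 / 849,900 = 12.8997 g/kg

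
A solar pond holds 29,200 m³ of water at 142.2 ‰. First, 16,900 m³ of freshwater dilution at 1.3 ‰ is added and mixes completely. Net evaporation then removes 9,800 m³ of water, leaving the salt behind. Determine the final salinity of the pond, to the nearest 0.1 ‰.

115.0 ‰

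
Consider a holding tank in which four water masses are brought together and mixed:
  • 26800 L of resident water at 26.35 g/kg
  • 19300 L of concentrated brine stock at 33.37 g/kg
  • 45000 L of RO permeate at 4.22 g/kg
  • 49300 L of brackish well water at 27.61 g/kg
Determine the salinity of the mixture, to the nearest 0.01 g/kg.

Mass of salt is conserved:
salt = 26,800×26.35 + 19,300×33.37 + 45,000×4.22 + 49,300×27.61 = 706,180 + 644,041 + 189,900 + 1,361,173 = 2,901,294
volume = 26,800 + 19,300 + 45,000 + 49,300 = 140,400 L
S = 2,901,294 / 140,400 = 20.6645 g/kg

20.66 g/kg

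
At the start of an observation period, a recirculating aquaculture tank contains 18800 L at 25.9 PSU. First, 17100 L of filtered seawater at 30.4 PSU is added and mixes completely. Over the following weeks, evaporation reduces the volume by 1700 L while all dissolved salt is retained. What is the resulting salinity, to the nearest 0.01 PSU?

After mixing: salt = 18,800×25.9 + 17,100×30.4 = 1,006,760; volume = 35,900 L
After evaporation: salt unchanged = 1,006,760; volume = 35,900 − 1,700 = 34,200 L
S = 1,006,760 / 34,200 = 29.4374 PSU

29.44 PSU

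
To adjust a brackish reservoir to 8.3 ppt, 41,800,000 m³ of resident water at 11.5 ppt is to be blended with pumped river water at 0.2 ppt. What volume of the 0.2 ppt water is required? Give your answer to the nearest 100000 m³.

Salt balance: 41,800,000×11.5 + V×0.2 = (41,800,000+V)×8.3
480,700,000 + 0.2V = 346,940,000 + 8.3V
133,760,000 = 8.1V
V = 16,513,580.25 m³

16500000 m³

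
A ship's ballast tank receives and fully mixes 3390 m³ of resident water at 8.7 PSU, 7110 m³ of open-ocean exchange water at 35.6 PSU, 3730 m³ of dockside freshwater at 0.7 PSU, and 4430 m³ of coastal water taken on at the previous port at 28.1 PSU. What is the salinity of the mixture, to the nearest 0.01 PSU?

21.96 PSU

Mass of salt is conserved:
salt = 3,390×8.7 + 7,110×35.6 + 3,730×0.7 + 4,430×28.1 = 29,493 + 253,116 + 2,611 + 124,483 = 409,703
volume = 3,390 + 7,110 + 3,730 + 4,430 = 18,660 m³
S = 409,703 / 18,660 = 21.9562 PSU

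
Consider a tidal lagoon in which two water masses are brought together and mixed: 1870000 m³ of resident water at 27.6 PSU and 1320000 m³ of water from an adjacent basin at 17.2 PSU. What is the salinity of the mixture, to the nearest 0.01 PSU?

Conserving salt mass:
salt = 1,870,000×27.6 + 1,320,000×17.2 = 51,612,000 + 22,704,000 = 74,316,000
volume = 1,870,000 + 1,320,000 = 3,190,000 m³
S = 74,316,000 / 3,190,000 = 23.2966 PSU

23.30 PSU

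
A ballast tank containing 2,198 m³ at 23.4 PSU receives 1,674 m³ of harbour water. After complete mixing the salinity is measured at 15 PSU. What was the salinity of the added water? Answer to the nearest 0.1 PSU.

Salt balance: 2,198×23.4 + 1,674×S = 3,872×15
51,433.2 + 1,674·S = 58,080
S = (58,080 − 51,433.2) / 1,674 = 3.9706 PSU

4.0 PSU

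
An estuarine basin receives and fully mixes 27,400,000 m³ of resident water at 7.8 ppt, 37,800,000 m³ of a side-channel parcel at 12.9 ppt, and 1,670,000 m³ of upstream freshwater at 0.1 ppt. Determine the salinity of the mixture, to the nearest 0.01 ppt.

10.49 ppt

Mass of salt is conserved:
salt = 27,400,000×7.8 + 37,800,000×12.9 + 1,670,000×0.1 = 213,720,000 + 487,620,000 + 167,000 = 701,507,000
volume = 27,400,000 + 37,800,000 + 1,670,000 = 66,870,000 m³
S = 701,507,000 / 66,870,000 = 10.4906 ppt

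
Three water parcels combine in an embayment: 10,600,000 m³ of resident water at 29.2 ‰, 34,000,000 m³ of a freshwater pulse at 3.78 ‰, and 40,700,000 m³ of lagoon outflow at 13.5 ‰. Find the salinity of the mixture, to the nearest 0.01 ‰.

Conserving salt mass:
salt = 10,600,000×29.2 + 34,000,000×3.78 + 40,700,000×13.5 = 309,520,000 + 128,520,000 + 549,450,000 = 987,490,000
volume = 10,600,000 + 34,000,000 + 40,700,000 = 85,300,000 m³
S = 987,490,000 / 85,300,000 = 11.5767 ‰

11.58 ‰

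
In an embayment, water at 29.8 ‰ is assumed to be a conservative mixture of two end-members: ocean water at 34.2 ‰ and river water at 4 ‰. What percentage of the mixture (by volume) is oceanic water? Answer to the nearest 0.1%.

85.4%

Let g be the oceanic fraction. Salt balance per unit volume:
g×34.2 + (1−g)×4 = 29.8
g = (29.8 − 4) / (34.2 − 4) = 25.8/30.2 = 0.8543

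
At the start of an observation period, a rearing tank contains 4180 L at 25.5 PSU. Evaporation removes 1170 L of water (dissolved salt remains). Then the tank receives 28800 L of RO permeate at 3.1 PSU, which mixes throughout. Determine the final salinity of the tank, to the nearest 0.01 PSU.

6.16 PSU

After evaporation: salt = 4,180×25.5 = 106,590; volume = 4,180 − 1,170 = 3,010 L
After mixing: salt = 106,590 + 28,800×3.1 = 195,870; volume = 3,010 + 28,800 = 31,810 L
S = 195,870 / 31,810 = 6.1575 PSU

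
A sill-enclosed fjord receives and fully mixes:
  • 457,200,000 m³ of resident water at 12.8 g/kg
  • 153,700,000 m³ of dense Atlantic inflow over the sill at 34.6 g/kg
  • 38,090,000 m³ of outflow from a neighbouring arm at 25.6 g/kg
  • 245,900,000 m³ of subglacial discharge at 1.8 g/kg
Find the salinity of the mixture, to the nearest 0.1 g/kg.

14.1 g/kg

Weighted by volume,
salt = 457,200,000×12.8 + 153,700,000×34.6 + 38,090,000×25.6 + 245,900,000×1.8 = 5,852,160,000 + 5,318,020,000 + 975,104,000 + 442,620,000 = 12,587,904,000
volume = 457,200,000 + 153,700,000 + 38,090,000 + 245,900,000 = 894,890,000 m³
S = 12,587,904,000 / 894,890,000 = 14.066 g/kg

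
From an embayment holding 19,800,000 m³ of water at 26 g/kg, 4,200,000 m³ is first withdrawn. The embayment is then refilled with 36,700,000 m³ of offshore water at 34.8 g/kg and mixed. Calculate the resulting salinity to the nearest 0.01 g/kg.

Remaining after removal: 15,600,000 m³ at 26 g/kg (salt = 405,600,000)
After addition: salt = 405,600,000 + 36,700,000×34.8 = 1,682,760,000; volume = 52,300,000 m³
S = 1,682,760,000 / 52,300,000 = 32.1751 g/kg

32.18 g/kg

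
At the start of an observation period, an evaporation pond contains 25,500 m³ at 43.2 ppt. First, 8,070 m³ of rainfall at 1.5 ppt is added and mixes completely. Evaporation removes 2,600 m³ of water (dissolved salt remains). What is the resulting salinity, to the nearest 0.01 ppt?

After mixing: salt = 25,500×43.2 + 8,070×1.5 = 1,113,705; volume = 33,570 m³
After evaporation: salt unchanged = 1,113,705; volume = 33,570 − 2,600 = 30,970 m³
S = 1,113,705 / 30,970 = 35.9608 ppt

35.96 ppt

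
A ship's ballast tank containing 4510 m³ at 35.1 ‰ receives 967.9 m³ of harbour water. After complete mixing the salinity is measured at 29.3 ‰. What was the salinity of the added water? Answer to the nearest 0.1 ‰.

Salt balance: 4,510×35.1 + 967.9×S = 5,477.9×29.3
158,301 + 967.9·S = 160,502.47
S = (160,502.47 − 158,301) / 967.9 = 2.2745 ‰

2.3 ‰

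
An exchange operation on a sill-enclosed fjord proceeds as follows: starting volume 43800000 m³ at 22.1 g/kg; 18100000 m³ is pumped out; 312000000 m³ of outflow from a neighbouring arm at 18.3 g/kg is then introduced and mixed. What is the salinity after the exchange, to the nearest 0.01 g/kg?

Remaining after removal: 25,700,000 m³ at 22.1 g/kg (salt = 567,970,000)
After addition: salt = 567,970,000 + 312,000,000×18.3 = 6,277,570,000; volume = 337,700,000 m³
S = 6,277,570,000 / 337,700,000 = 18.5892 g/kg

18.59 g/kg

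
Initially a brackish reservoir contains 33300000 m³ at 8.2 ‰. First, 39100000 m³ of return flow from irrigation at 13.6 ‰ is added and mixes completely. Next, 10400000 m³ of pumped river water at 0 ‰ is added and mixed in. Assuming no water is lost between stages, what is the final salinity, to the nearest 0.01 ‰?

9.72 ‰

Total salt / total volume:
Initial salt = 33,300,000×8.2 = 273,060,000
After stage 1: salt = 273,060,000 + 39,100,000×13.6 = 804,820,000; volume = 72,400,000 m³; S = 11.116 ‰
After stage 2: salt = 804,820,000 + 10,400,000×0 = 804,820,000; volume = 82,800,000 m³
S = 804,820,000 / 82,800,000 = 9.72 ‰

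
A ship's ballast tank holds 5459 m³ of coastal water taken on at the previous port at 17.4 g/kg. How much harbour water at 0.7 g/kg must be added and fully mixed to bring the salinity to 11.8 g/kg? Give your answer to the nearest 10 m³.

Salt balance: 5,459×17.4 + V×0.7 = (5,459+V)×11.8
94,986.6 + 0.7V = 64,416.2 + 11.8V
30,570.4 = 11.1V
V = 2,754.09 m³

2750 m³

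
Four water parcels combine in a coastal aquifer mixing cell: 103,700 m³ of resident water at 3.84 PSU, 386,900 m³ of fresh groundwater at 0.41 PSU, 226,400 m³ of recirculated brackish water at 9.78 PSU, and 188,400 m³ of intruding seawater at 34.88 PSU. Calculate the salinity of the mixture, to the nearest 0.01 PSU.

10.32 PSU

Weighted by volume,
salt = 103,700×3.84 + 386,900×0.41 + 226,400×9.78 + 188,400×34.88 = 398,208 + 158,629 + 2,214,192 + 6,571,392 = 9,342,421
volume = 103,700 + 386,900 + 226,400 + 188,400 = 905,400 m³
S = 9,342,421 / 905,400 = 10.3186 PSU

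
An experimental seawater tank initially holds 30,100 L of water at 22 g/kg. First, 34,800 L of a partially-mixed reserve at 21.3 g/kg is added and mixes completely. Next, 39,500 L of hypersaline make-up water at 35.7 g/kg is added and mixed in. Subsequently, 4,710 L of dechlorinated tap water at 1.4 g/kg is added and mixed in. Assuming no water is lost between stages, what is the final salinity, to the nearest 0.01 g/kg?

25.85 g/kg

Conserving salt mass:
Initial salt = 30,100×22 = 662,200
After stage 1: salt = 662,200 + 34,800×21.3 = 1,403,440; volume = 64,900 L; S = 21.625 g/kg
After stage 2: salt = 1,403,440 + 39,500×35.7 = 2,813,590; volume = 104,400 L; S = 26.95 g/kg
After stage 3: salt = 2,813,590 + 4,710×1.4 = 2,820,184; volume = 109,110 L
S = 2,820,184 / 109,110 = 25.8472 g/kg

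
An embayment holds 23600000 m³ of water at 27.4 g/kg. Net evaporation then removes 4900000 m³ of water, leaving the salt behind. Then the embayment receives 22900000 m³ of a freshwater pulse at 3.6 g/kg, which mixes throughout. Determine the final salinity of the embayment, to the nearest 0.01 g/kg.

After evaporation: salt = 23,600,000×27.4 = 646,640,000; volume = 23,600,000 − 4,900,000 = 18,700,000 m³
After mixing: salt = 646,640,000 + 22,900,000×3.6 = 729,080,000; volume = 18,700,000 + 22,900,000 = 41,600,000 m³
S = 729,080,000 / 41,600,000 = 17.526 g/kg

17.53 g/kg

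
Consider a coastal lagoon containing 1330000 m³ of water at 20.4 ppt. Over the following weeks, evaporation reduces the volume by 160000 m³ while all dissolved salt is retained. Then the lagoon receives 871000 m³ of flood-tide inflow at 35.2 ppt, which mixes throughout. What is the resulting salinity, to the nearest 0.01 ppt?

After evaporation: salt = 1,330,000×20.4 = 27,132,000; volume = 1,330,000 − 160,000 = 1,170,000 m³
After mixing: salt = 27,132,000 + 871,000×35.2 = 57,791,200; volume = 1,170,000 + 871,000 = 2,041,000 m³
S = 57,791,200 / 2,041,000 = 28.3151 ppt

28.32 ppt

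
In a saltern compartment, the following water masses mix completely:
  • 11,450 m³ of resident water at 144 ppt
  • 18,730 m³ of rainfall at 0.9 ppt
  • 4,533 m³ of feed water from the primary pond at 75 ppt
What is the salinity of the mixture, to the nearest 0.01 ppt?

By conservation of dissolved salt,
salt = 11,450×144 + 18,730×0.9 + 4,533×75 = 1,648,800 + 16,857 + 339,975 = 2,005,632
volume = 11,450 + 18,730 + 4,533 = 34,713 m³
S = 2,005,632 / 34,713 = 57.7775 ppt

57.78 ppt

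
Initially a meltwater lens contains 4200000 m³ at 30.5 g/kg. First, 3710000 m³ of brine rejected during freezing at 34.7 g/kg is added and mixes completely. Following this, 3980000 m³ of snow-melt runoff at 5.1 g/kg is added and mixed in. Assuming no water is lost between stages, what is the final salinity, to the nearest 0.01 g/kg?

23.31 g/kg

Salt balance:
Initial salt = 4,200,000×30.5 = 128,100,000
After stage 1: salt = 128,100,000 + 3,710,000×34.7 = 256,837,000; volume = 7,910,000 m³; S = 32.47 g/kg
After stage 2: salt = 256,837,000 + 3,980,000×5.1 = 277,135,000; volume = 11,890,000 m³
S = 277,135,000 / 11,890,000 = 23.3082 g/kg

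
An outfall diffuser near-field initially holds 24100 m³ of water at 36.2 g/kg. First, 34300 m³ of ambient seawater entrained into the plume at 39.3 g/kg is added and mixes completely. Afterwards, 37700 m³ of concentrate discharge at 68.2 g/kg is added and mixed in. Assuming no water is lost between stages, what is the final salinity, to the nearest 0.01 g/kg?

49.86 g/kg

By conservation of dissolved salt,
Initial salt = 24,100×36.2 = 872,420
After stage 1: salt = 872,420 + 34,300×39.3 = 2,220,410; volume = 58,400 m³; S = 38.021 g/kg
After stage 2: salt = 2,220,410 + 37,700×68.2 = 4,791,550; volume = 96,100 m³
S = 4,791,550 / 96,100 = 49.86 g/kg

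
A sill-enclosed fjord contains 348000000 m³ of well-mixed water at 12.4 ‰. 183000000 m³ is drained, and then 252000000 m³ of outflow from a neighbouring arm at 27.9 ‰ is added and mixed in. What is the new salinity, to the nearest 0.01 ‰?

21.77 ‰

Remaining after removal: 165,000,000 m³ at 12.4 ‰ (salt = 2,046,000,000)
After addition: salt = 2,046,000,000 + 252,000,000×27.9 = 9,076,800,000; volume = 417,000,000 m³
S = 9,076,800,000 / 417,000,000 = 21.7669 ‰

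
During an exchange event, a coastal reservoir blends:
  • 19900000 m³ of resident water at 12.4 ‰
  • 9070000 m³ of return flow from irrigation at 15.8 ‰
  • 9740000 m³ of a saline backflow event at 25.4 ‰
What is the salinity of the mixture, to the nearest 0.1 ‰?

Total salt / total volume:
salt = 19,900,000×12.4 + 9,070,000×15.8 + 9,740,000×25.4 = 246,760,000 + 143,306,000 + 247,396,000 = 637,462,000
volume = 19,900,000 + 9,070,000 + 9,740,000 = 38,710,000 m³
S = 637,462,000 / 38,710,000 = 16.468 ‰

16.5 ‰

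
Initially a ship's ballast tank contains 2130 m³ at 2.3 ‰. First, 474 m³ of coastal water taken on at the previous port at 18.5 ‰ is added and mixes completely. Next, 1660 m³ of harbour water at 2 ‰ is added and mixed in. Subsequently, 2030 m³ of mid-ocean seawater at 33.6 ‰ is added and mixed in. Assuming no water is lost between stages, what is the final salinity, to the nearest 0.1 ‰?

Mass of salt is conserved:
Initial salt = 2,130×2.3 = 4,899
After stage 1: salt = 4,899 + 474×18.5 = 13,668; volume = 2,604 m³; S = 5.249 ‰
After stage 2: salt = 13,668 + 1,660×2 = 16,988; volume = 4,264 m³; S = 3.984 ‰
After stage 3: salt = 16,988 + 2,030×33.6 = 85,196; volume = 6,294 m³
S = 85,196 / 6,294 = 13.5361 ‰

13.5 ‰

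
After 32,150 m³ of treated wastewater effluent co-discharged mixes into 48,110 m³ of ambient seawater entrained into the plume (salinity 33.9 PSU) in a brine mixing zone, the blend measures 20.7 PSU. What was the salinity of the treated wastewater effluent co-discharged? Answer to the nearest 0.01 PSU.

0.95 PSU

Salt balance: 48,110×33.9 + 32,150×S = 80,260×20.7
1,630,929 + 32,150·S = 1,661,382
S = (1,661,382 − 1,630,929) / 32,150 = 0.9472 PSU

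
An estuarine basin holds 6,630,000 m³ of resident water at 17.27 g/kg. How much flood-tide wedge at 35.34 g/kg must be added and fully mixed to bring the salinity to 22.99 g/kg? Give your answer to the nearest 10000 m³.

3070000 m³

Salt balance: 6,630,000×17.27 + V×35.34 = (6,630,000+V)×22.99
114,500,100 + 35.34V = 152,423,700 + 22.99V
37,923,600 = 12.35V
V = 3,070,736.84 m³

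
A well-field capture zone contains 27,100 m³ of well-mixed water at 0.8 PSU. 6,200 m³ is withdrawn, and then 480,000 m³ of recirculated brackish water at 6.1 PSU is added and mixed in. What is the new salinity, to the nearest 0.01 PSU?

5.88 PSU

Remaining after removal: 20,900 m³ at 0.8 PSU (salt = 16,720)
After addition: salt = 16,720 + 480,000×6.1 = 2,944,720; volume = 500,900 m³
S = 2,944,720 / 500,900 = 5.8789 PSU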